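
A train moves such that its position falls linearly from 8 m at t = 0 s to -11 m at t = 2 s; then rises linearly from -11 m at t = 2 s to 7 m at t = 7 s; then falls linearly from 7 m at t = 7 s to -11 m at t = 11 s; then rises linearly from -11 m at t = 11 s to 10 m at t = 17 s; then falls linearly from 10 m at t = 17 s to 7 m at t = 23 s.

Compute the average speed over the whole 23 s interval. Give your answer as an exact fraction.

79/23 m/s

Average speed = (total path length)/(elapsed time); on a piecewise-linear x-t graph the path length is Σ|Δx|.
0–2 s: |Δx| = |-11 − 8| = 19 m
2–7 s: |Δx| = |7 − -11| = 18 m
7–11 s: |Δx| = |-11 − 7| = 18 m
11–17 s: |Δx| = |10 − -11| = 21 m
17–23 s: |Δx| = |7 − 10| = 3 m
Total path = 79 m; average speed = 79/23 = 79/23 m/s.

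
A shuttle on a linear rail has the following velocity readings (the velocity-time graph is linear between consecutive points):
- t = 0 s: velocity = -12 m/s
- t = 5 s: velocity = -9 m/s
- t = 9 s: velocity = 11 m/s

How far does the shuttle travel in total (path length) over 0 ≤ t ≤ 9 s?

Total distance travelled is ∫|v| dt — sum the magnitudes of each area piece.
0–5 s: |½(-12 + -9)(5)| = 52.5 m
5–9 s: v = 0 at t = 6.8 s; triangle areas 8.1 + 12.1 = 20.2 m
Total distance = 72.7 m

72.7 m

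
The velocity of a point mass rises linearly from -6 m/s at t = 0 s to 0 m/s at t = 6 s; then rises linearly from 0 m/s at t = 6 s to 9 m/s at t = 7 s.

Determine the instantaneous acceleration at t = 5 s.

1 m/s²

Acceleration is the slope of the v-t graph on 0–6 s: (0 − -6)/(6 − 0) = 1 m/s².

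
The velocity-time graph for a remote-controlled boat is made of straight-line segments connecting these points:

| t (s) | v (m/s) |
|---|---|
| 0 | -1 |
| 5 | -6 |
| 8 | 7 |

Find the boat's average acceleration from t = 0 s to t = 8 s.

Average acceleration = Δv/Δt = (7 − -1)/(8 − 0) = 1 m/s².

1 m/s²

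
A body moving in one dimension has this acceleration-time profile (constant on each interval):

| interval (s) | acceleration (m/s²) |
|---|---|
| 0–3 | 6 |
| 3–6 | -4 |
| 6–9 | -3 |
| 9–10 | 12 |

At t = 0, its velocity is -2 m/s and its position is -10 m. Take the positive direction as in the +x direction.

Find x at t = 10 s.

On each constant-a segment, Δv = aΔt and Δx = v₀Δt + ½aΔt²; chain segment to segment.
0–3 s: v starts -2 m/s; Δx = -2·3 + ½·6·3² = 21 m; v ends 16 m/s.
3–6 s: v starts 16 m/s; Δx = 16·3 + ½·-4·3² = 30 m; v ends 4 m/s.
6–9 s: v starts 4 m/s; Δx = 4·3 + ½·-3·3² = -1.5 m; v ends -5 m/s.
9–10 s: v starts -5 m/s; Δx = -5·1 + ½·12·1² = 1 m; v ends 7 m/s.
x(10) = -10 + Σ Δx = 40.5 m.

40.5 m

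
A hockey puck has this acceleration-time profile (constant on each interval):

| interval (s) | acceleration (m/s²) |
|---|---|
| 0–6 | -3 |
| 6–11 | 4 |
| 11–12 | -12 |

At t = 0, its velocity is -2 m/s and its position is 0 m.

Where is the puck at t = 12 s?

-122 m

On each constant-a segment, Δv = aΔt and Δx = v₀Δt + ½aΔt²; chain segment to segment.
0–6 s: v starts -2 m/s; Δx = -2·6 + ½·-3·6² = -66 m; v ends -20 m/s.
6–11 s: v starts -20 m/s; Δx = -20·5 + ½·4·5² = -50 m; v ends 0 m/s.
11–12 s: v starts 0 m/s; Δx = 0·1 + ½·-12·1² = -6 m; v ends -12 m/s.
x(12) = 0 + Σ Δx = -122 m.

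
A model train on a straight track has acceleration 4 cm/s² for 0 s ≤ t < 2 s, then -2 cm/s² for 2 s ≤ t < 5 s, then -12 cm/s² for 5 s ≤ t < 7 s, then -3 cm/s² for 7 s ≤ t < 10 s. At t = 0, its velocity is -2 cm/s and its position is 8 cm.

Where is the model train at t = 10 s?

-88.5 cm

On each constant-a segment, Δv = aΔt and Δx = v₀Δt + ½aΔt²; chain segment to segment.
0–2 s: v starts -2 cm/s; Δx = -2·2 + ½·4·2² = 4 cm; v ends 6 cm/s.
2–5 s: v starts 6 cm/s; Δx = 6·3 + ½·-2·3² = 9 cm; v ends 0 cm/s.
5–7 s: v starts 0 cm/s; Δx = 0·2 + ½·-12·2² = -24 cm; v ends -24 cm/s.
7–10 s: v starts -24 cm/s; Δx = -24·3 + ½·-3·3² = -85.5 cm; v ends -33 cm/s.
x(10) = 8 + Σ Δx = -88.5 cm.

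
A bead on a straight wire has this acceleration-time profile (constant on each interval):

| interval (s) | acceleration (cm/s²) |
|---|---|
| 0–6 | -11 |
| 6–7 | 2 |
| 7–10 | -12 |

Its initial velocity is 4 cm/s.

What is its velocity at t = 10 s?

-96 cm/s

Δv equals the area under the a-t graph; then v = v₀ + Δv.
0–6 s: -11 × 6 = -66 cm/s
6–7 s: 2 × 1 = 2 cm/s
7–10 s: -12 × 3 = -36 cm/s
Δv = -100 cm/s, so v(10) = 4 + (-100) = -96 cm/s.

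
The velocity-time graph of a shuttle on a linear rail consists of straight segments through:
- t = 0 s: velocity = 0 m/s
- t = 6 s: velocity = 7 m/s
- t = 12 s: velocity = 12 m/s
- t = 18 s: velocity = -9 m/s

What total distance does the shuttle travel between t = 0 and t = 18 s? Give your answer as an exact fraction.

Distance (not displacement) is the total path length: add the absolute areas under v-t.
0–6 s: |½(0 + 7)(6)| = 21 m
6–12 s: |½(7 + 12)(6)| = 57 m
12–18 s: v = 0 at t = 108/7 s; triangle areas 144/7 + 81/7 = 225/7 m
Total distance = 771/7 m

771/7 m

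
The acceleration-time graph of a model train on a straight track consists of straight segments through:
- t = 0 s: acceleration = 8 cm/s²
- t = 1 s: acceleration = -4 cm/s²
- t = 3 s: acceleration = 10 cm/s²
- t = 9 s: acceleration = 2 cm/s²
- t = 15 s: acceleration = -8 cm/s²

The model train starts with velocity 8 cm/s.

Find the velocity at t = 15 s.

Δv equals the area under the a-t graph; then v = v₀ + Δv.
0–1 s: ½(8 + -4)(1) = 2 cm/s
1–3 s: ½(-4 + 10)(2) = 6 cm/s
3–9 s: ½(10 + 2)(6) = 36 cm/s
9–15 s: ½(2 + -8)(6) = -18 cm/s
Δv = 26 cm/s, so v(15) = 8 + (26) = 34 cm/s.

34 cm/s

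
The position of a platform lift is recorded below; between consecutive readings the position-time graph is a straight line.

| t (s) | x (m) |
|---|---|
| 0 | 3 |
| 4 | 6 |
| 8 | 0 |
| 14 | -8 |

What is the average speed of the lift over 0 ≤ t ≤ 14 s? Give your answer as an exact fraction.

17/14 m/s

Average speed = (total path length)/(elapsed time); on a piecewise-linear x-t graph the path length is Σ|Δx|.
0–4 s: |Δx| = |6 − 3| = 3 m
4–8 s: |Δx| = |0 − 6| = 6 m
8–14 s: |Δx| = |-8 − 0| = 8 m
Total path = 17 m; average speed = 17/14 = 17/14 m/s.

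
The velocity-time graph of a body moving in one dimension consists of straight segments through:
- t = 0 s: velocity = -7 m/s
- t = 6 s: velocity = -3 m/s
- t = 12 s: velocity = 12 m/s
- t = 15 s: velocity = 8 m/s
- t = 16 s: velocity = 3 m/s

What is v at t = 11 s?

9.5 m/s

On 6–12 s the graph is linear from -3 to 12 m/s: v(11) = -3 + (12 − -3)·(11 − 6)/(12 − 6) = 9.5 m/s.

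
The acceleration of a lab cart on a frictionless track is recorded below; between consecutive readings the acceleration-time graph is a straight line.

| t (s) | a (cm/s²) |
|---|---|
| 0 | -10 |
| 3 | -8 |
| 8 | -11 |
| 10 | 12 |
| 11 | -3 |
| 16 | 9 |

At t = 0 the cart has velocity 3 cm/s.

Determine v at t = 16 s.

-51 cm/s

Δv equals the area under the a-t graph; then v = v₀ + Δv.
0–3 s: ½(-10 + -8)(3) = -27 cm/s
3–8 s: ½(-8 + -11)(5) = -47.5 cm/s
8–10 s: ½(-11 + 12)(2) = 1 cm/s
10–11 s: ½(12 + -3)(1) = 4.5 cm/s
11–16 s: ½(-3 + 9)(5) = 15 cm/s
Δv = -54 cm/s, so v(16) = 3 + (-54) = -51 cm/s.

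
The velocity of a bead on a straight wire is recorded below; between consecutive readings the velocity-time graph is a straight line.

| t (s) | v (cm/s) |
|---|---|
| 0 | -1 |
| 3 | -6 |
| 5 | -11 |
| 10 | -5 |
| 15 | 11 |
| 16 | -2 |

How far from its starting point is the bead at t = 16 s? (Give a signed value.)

Net displacement equals the area under the velocity-time graph (areas below the axis count negative).
0–3 s: ½(-1 + -6)(3) = -10.5 cm
3–5 s: ½(-6 + -11)(2) = -17 cm
5–10 s: ½(-11 + -5)(5) = -40 cm
10–15 s: ½(-5 + 11)(5) = 15 cm
15–16 s: ½(11 + -2)(1) = 4.5 cm
Net displacement = -48 cm

-48 cm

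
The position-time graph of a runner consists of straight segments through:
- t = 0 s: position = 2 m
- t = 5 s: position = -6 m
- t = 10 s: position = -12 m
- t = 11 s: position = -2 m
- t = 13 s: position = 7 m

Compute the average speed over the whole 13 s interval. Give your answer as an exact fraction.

Average speed = (total path length)/(elapsed time); on a piecewise-linear x-t graph the path length is Σ|Δx|.
0–5 s: |Δx| = |-6 − 2| = 8 m
5–10 s: |Δx| = |-12 − -6| = 6 m
10–11 s: |Δx| = |-2 − -12| = 10 m
11–13 s: |Δx| = |7 − -2| = 9 m
Total path = 33 m; average speed = 33/13 = 33/13 m/s.

33/13 m/s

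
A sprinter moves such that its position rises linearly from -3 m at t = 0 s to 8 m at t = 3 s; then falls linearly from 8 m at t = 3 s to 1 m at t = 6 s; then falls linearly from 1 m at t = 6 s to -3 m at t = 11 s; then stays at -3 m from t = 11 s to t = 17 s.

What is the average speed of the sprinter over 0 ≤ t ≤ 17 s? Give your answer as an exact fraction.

22/17 m/s

Average speed = (total path length)/(elapsed time); on a piecewise-linear x-t graph the path length is Σ|Δx|.
0–3 s: |Δx| = |8 − -3| = 11 m
3–6 s: |Δx| = |1 − 8| = 7 m
6–11 s: |Δx| = |-3 − 1| = 4 m
11–17 s: |Δx| = |-3 − -3| = 0 m
Total path = 22 m; average speed = 22/17 = 22/17 m/s.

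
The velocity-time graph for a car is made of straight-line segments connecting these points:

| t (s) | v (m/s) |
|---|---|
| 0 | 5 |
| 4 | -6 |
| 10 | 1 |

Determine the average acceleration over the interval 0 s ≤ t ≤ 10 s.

Average acceleration = Δv/Δt = (1 − 5)/(10 − 0) = -0.4 m/s².

-0.4 m/s²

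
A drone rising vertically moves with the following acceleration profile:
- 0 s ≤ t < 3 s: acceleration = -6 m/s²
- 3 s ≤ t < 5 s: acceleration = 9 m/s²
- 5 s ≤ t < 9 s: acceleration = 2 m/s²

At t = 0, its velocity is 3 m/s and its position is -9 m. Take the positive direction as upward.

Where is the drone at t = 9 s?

-11 m

On each constant-a segment, Δv = aΔt and Δx = v₀Δt + ½aΔt²; chain segment to segment.
0–3 s: v starts 3 m/s; Δx = 3·3 + ½·-6·3² = -18 m; v ends -15 m/s.
3–5 s: v starts -15 m/s; Δx = -15·2 + ½·9·2² = -12 m; v ends 3 m/s.
5–9 s: v starts 3 m/s; Δx = 3·4 + ½·2·4² = 28 m; v ends 11 m/s.
x(9) = -9 + Σ Δx = -11 m.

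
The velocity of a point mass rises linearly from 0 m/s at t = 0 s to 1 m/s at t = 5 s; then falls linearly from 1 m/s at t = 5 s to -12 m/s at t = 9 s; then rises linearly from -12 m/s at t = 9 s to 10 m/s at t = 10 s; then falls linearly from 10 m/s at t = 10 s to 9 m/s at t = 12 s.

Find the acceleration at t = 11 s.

Acceleration is the slope of the v-t graph on 10–12 s: (9 − 10)/(12 − 10) = -0.5 m/s².

-0.5 m/s²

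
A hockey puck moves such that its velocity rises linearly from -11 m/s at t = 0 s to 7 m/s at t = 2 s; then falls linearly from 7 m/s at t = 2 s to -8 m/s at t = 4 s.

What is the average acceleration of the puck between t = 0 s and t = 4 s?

0.75 m/s²

Average acceleration = Δv/Δt = (-8 − -11)/(4 − 0) = 0.75 m/s².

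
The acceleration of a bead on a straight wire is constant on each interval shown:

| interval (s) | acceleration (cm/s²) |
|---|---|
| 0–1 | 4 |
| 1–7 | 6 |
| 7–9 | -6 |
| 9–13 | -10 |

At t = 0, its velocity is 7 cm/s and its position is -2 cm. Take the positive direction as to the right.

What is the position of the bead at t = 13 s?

On each constant-a segment, Δv = aΔt and Δx = v₀Δt + ½aΔt²; chain segment to segment.
0–1 s: v starts 7 cm/s; Δx = 7·1 + ½·4·1² = 9 cm; v ends 11 cm/s.
1–7 s: v starts 11 cm/s; Δx = 11·6 + ½·6·6² = 174 cm; v ends 47 cm/s.
7–9 s: v starts 47 cm/s; Δx = 47·2 + ½·-6·2² = 82 cm; v ends 35 cm/s.
9–13 s: v starts 35 cm/s; Δx = 35·4 + ½·-10·4² = 60 cm; v ends -5 cm/s.
x(13) = -2 + Σ Δx = 323 cm.

323 cm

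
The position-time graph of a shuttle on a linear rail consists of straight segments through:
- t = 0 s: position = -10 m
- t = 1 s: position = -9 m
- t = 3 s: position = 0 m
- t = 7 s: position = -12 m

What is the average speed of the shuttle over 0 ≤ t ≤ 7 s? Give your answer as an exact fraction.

Average speed = (total path length)/(elapsed time); on a piecewise-linear x-t graph the path length is Σ|Δx|.
0–1 s: |Δx| = |-9 − -10| = 1 m
1–3 s: |Δx| = |0 − -9| = 9 m
3–7 s: |Δx| = |-12 − 0| = 12 m
Total path = 22 m; average speed = 22/7 = 22/7 m/s.

22/7 m/s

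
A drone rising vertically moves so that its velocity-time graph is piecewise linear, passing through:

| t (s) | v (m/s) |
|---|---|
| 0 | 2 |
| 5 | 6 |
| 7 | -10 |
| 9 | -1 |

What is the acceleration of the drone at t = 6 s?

-8 m/s²

Acceleration is the slope of the v-t graph on 5–7 s: (-10 − 6)/(7 − 5) = -8 m/s².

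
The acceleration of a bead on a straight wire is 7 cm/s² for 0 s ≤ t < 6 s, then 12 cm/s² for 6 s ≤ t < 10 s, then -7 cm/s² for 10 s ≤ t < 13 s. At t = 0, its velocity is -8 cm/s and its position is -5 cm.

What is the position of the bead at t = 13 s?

On each constant-a segment, Δv = aΔt and Δx = v₀Δt + ½aΔt²; chain segment to segment.
0–6 s: v starts -8 cm/s; Δx = -8·6 + ½·7·6² = 78 cm; v ends 34 cm/s.
6–10 s: v starts 34 cm/s; Δx = 34·4 + ½·12·4² = 232 cm; v ends 82 cm/s.
10–13 s: v starts 82 cm/s; Δx = 82·3 + ½·-7·3² = 214.5 cm; v ends 61 cm/s.
x(13) = -5 + Σ Δx = 519.5 cm.

519.5 cm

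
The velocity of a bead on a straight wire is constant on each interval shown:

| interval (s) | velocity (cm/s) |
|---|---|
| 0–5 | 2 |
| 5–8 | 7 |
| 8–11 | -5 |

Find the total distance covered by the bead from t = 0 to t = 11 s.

46 cm

Total distance travelled is ∫|v| dt — sum the magnitudes of each area piece.
0–5 s: |2| × 5 = 10 cm
5–8 s: |7| × 3 = 21 cm
8–11 s: |-5| × 3 = 15 cm
Total distance = 46 cm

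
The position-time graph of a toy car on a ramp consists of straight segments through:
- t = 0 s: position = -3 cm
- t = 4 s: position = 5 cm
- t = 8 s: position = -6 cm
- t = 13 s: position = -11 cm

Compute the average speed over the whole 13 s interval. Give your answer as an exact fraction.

Average speed = (total path length)/(elapsed time); on a piecewise-linear x-t graph the path length is Σ|Δx|.
0–4 s: |Δx| = |5 − -3| = 8 cm
4–8 s: |Δx| = |-6 − 5| = 11 cm
8–13 s: |Δx| = |-11 − -6| = 5 cm
Total path = 24 cm; average speed = 24/13 = 24/13 cm/s.

24/13 cm/s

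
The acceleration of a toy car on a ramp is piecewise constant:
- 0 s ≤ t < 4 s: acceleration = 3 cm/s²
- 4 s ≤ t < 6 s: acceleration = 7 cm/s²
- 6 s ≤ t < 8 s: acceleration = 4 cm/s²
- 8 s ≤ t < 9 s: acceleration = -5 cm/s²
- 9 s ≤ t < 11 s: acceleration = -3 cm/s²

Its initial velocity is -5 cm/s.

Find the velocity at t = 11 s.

18 cm/s

Δv equals the area under the a-t graph; then v = v₀ + Δv.
0–4 s: 3 × 4 = 12 cm/s
4–6 s: 7 × 2 = 14 cm/s
6–8 s: 4 × 2 = 8 cm/s
8–9 s: -5 × 1 = -5 cm/s
9–11 s: -3 × 2 = -6 cm/s
Δv = 23 cm/s, so v(11) = -5 + (23) = 18 cm/s.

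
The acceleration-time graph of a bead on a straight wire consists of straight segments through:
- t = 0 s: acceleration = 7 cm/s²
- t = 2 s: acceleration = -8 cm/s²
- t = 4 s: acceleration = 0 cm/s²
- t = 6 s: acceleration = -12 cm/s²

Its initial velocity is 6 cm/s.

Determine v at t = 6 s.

Δv equals the area under the a-t graph; then v = v₀ + Δv.
0–2 s: ½(7 + -8)(2) = -1 cm/s
2–4 s: ½(-8 + 0)(2) = -8 cm/s
4–6 s: ½(0 + -12)(2) = -12 cm/s
Δv = -21 cm/s, so v(6) = 6 + (-21) = -15 cm/s.

-15 cm/s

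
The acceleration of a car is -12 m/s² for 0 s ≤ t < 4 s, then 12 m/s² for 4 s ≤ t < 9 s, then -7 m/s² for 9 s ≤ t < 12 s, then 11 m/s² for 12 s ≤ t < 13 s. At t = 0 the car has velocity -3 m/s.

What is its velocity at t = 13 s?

-1 m/s

Δv equals the area under the a-t graph; then v = v₀ + Δv.
0–4 s: -12 × 4 = -48 m/s
4–9 s: 12 × 5 = 60 m/s
9–12 s: -7 × 3 = -21 m/s
12–13 s: 11 × 1 = 11 m/s
Δv = 2 m/s, so v(13) = -3 + (2) = -1 m/s.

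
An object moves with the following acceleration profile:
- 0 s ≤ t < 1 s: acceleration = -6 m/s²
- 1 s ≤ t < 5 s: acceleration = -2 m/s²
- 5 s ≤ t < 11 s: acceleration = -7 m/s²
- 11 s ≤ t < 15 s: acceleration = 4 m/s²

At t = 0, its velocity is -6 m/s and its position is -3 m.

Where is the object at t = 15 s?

-538 m

On each constant-a segment, Δv = aΔt and Δx = v₀Δt + ½aΔt²; chain segment to segment.
0–1 s: v starts -6 m/s; Δx = -6·1 + ½·-6·1² = -9 m; v ends -12 m/s.
1–5 s: v starts -12 m/s; Δx = -12·4 + ½·-2·4² = -64 m; v ends -20 m/s.
5–11 s: v starts -20 m/s; Δx = -20·6 + ½·-7·6² = -246 m; v ends -62 m/s.
11–15 s: v starts -62 m/s; Δx = -62·4 + ½·4·4² = -216 m; v ends -46 m/s.
x(15) = -3 + Σ Δx = -538 m.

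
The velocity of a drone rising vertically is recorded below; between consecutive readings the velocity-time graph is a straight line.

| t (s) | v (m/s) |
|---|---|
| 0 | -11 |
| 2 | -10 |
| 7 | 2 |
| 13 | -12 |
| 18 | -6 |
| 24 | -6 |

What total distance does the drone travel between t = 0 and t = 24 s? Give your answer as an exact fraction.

Distance (not displacement) is the total path length: add the absolute areas under v-t.
0–2 s: |½(-11 + -10)(2)| = 21 m
2–7 s: v = 0 at t = 37/6 s; triangle areas 125/6 + 5/6 = 65/3 m
7–13 s: v = 0 at t = 55/7 s; triangle areas 6/7 + 216/7 = 222/7 m
13–18 s: |½(-12 + -6)(5)| = 45 m
18–24 s: |-6| × 6 = 36 m
Total distance = 3263/21 m

3263/21 m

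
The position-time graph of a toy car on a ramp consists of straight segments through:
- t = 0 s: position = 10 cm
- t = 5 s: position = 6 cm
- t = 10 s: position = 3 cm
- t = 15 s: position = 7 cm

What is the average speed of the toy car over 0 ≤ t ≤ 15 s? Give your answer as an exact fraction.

Average speed = (total path length)/(elapsed time); on a piecewise-linear x-t graph the path length is Σ|Δx|.
0–5 s: |Δx| = |6 − 10| = 4 cm
5–10 s: |Δx| = |3 − 6| = 3 cm
10–15 s: |Δx| = |7 − 3| = 4 cm
Total path = 11 cm; average speed = 11/15 = 11/15 cm/s.

11/15 cm/s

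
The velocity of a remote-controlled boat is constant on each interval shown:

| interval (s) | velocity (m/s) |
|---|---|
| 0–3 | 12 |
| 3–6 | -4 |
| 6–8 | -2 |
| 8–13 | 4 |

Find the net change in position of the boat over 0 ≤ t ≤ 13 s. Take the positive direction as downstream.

Net displacement equals the area under the velocity-time graph (areas below the axis count negative).
0–3 s: 12 × 3 = 36 m
3–6 s: -4 × 3 = -12 m
6–8 s: -2 × 2 = -4 m
8–13 s: 4 × 5 = 20 m
Net displacement = 40 m

40 m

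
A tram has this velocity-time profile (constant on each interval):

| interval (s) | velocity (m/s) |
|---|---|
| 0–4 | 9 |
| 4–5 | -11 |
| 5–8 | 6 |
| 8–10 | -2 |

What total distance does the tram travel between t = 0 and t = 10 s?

Total distance travelled is ∫|v| dt — sum the magnitudes of each area piece.
0–4 s: |9| × 4 = 36 m
4–5 s: |-11| × 1 = 11 m
5–8 s: |6| × 3 = 18 m
8–10 s: |-2| × 2 = 4 m
Total distance = 69 m

69 m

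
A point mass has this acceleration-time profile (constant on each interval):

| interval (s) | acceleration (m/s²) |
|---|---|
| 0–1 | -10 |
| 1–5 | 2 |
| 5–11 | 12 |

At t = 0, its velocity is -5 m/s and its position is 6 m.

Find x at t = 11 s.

On each constant-a segment, Δv = aΔt and Δx = v₀Δt + ½aΔt²; chain segment to segment.
0–1 s: v starts -5 m/s; Δx = -5·1 + ½·-10·1² = -10 m; v ends -15 m/s.
1–5 s: v starts -15 m/s; Δx = -15·4 + ½·2·4² = -44 m; v ends -7 m/s.
5–11 s: v starts -7 m/s; Δx = -7·6 + ½·12·6² = 174 m; v ends 65 m/s.
x(11) = 6 + Σ Δx = 126 m.

126 m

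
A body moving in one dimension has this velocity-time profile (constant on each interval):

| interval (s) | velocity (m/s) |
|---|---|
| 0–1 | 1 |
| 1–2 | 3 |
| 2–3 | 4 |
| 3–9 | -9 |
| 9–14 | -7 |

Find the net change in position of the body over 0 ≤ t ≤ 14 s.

-81 m

Net displacement equals the area under the velocity-time graph (areas below the axis count negative).
0–1 s: 1 × 1 = 1 m
1–2 s: 3 × 1 = 3 m
2–3 s: 4 × 1 = 4 m
3–9 s: -9 × 6 = -54 m
9–14 s: -7 × 5 = -35 m
Net displacement = -81 m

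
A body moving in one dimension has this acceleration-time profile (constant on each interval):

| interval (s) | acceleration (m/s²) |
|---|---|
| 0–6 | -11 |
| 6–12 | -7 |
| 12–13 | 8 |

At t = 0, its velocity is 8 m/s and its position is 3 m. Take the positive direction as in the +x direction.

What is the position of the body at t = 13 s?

-717 m

On each constant-a segment, Δv = aΔt and Δx = v₀Δt + ½aΔt²; chain segment to segment.
0–6 s: v starts 8 m/s; Δx = 8·6 + ½·-11·6² = -150 m; v ends -58 m/s.
6–12 s: v starts -58 m/s; Δx = -58·6 + ½·-7·6² = -474 m; v ends -100 m/s.
12–13 s: v starts -100 m/s; Δx = -100·1 + ½·8·1² = -96 m; v ends -92 m/s.
x(13) = 3 + Σ Δx = -717 m.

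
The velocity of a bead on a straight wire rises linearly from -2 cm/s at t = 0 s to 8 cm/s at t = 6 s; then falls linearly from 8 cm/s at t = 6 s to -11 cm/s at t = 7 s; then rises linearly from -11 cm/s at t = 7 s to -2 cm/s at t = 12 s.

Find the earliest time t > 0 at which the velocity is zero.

v changes sign on 0–6 s (from -2 to 8); the graph is linear there, so v = 0 at t = 0 + (2)·(6 − 0)/(8 − -2) = 1.2 s.

t = 1.2 s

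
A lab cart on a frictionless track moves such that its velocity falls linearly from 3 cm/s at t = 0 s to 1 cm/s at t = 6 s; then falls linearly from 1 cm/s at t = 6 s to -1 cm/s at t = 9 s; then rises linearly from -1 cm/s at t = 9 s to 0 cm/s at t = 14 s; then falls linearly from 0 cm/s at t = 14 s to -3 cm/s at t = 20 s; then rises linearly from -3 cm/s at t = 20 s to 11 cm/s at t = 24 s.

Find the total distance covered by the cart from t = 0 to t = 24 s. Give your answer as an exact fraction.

Distance (not displacement) is the total path length: add the absolute areas under v-t.
0–6 s: |½(3 + 1)(6)| = 12 cm
6–9 s: v = 0 at t = 7.5 s; triangle areas 0.75 + 0.75 = 1.5 cm
9–14 s: |½(-1 + 0)(5)| = 2.5 cm
14–20 s: |½(0 + -3)(6)| = 9 cm
20–24 s: v = 0 at t = 146/7 s; triangle areas 9/7 + 121/7 = 130/7 cm
Total distance = 305/7 cm

305/7 cm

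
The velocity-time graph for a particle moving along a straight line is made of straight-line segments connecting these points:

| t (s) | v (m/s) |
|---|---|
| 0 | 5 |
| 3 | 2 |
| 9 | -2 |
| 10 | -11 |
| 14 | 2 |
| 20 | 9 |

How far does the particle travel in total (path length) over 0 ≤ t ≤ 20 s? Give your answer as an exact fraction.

Distance (not displacement) is the total path length: add the absolute areas under v-t.
0–3 s: |½(5 + 2)(3)| = 10.5 m
3–9 s: v = 0 at t = 6 s; triangle areas 3 + 3 = 6 m
9–10 s: |½(-2 + -11)(1)| = 6.5 m
10–14 s: v = 0 at t = 174/13 s; triangle areas 242/13 + 8/13 = 250/13 m
14–20 s: |½(2 + 9)(6)| = 33 m
Total distance = 978/13 m

978/13 m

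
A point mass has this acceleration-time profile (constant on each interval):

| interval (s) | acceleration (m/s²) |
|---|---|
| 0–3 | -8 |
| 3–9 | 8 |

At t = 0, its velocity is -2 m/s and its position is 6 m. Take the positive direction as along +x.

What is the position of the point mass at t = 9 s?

On each constant-a segment, Δv = aΔt and Δx = v₀Δt + ½aΔt²; chain segment to segment.
0–3 s: v starts -2 m/s; Δx = -2·3 + ½·-8·3² = -42 m; v ends -26 m/s.
3–9 s: v starts -26 m/s; Δx = -26·6 + ½·8·6² = -12 m; v ends 22 m/s.
x(9) = 6 + Σ Δx = -48 m.

-48 m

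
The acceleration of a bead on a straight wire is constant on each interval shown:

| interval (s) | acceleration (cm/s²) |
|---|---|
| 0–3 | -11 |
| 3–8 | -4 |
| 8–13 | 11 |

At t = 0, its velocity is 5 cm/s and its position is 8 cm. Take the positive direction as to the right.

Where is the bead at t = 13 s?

On each constant-a segment, Δv = aΔt and Δx = v₀Δt + ½aΔt²; chain segment to segment.
0–3 s: v starts 5 cm/s; Δx = 5·3 + ½·-11·3² = -34.5 cm; v ends -28 cm/s.
3–8 s: v starts -28 cm/s; Δx = -28·5 + ½·-4·5² = -190 cm; v ends -48 cm/s.
8–13 s: v starts -48 cm/s; Δx = -48·5 + ½·11·5² = -102.5 cm; v ends 7 cm/s.
x(13) = 8 + Σ Δx = -319 cm.

-319 cm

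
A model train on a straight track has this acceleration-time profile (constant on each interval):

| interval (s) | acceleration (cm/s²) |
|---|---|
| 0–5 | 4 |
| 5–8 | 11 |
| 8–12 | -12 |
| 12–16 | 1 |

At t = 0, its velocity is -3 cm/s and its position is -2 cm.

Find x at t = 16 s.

On each constant-a segment, Δv = aΔt and Δx = v₀Δt + ½aΔt²; chain segment to segment.
0–5 s: v starts -3 cm/s; Δx = -3·5 + ½·4·5² = 35 cm; v ends 17 cm/s.
5–8 s: v starts 17 cm/s; Δx = 17·3 + ½·11·3² = 100.5 cm; v ends 50 cm/s.
8–12 s: v starts 50 cm/s; Δx = 50·4 + ½·-12·4² = 104 cm; v ends 2 cm/s.
12–16 s: v starts 2 cm/s; Δx = 2·4 + ½·1·4² = 16 cm; v ends 6 cm/s.
x(16) = -2 + Σ Δx = 253.5 cm.

253.5 cm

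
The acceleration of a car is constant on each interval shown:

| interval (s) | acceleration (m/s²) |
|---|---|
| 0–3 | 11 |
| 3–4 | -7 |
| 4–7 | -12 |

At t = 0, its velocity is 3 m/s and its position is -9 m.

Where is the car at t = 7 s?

115 m

On each constant-a segment, Δv = aΔt and Δx = v₀Δt + ½aΔt²; chain segment to segment.
0–3 s: v starts 3 m/s; Δx = 3·3 + ½·11·3² = 58.5 m; v ends 36 m/s.
3–4 s: v starts 36 m/s; Δx = 36·1 + ½·-7·1² = 32.5 m; v ends 29 m/s.
4–7 s: v starts 29 m/s; Δx = 29·3 + ½·-12·3² = 33 m; v ends -7 m/s.
x(7) = -9 + Σ Δx = 115 m.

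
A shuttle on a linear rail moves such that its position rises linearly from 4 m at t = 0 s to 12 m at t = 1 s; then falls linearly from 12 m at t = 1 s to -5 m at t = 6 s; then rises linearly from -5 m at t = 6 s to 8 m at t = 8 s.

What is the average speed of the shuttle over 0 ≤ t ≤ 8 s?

4.75 m/s

Average speed = (total path length)/(elapsed time); on a piecewise-linear x-t graph the path length is Σ|Δx|.
0–1 s: |Δx| = |12 − 4| = 8 m
1–6 s: |Δx| = |-5 − 12| = 17 m
6–8 s: |Δx| = |8 − -5| = 13 m
Total path = 38 m; average speed = 38/8 = 4.75 m/s.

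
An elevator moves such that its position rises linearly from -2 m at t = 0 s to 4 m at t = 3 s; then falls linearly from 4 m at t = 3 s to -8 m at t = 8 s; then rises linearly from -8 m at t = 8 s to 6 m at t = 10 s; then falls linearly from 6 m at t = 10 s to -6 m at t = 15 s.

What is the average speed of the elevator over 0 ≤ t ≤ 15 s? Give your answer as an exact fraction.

Average speed = (total path length)/(elapsed time); on a piecewise-linear x-t graph the path length is Σ|Δx|.
0–3 s: |Δx| = |4 − -2| = 6 m
3–8 s: |Δx| = |-8 − 4| = 12 m
8–10 s: |Δx| = |6 − -8| = 14 m
10–15 s: |Δx| = |-6 − 6| = 12 m
Total path = 44 m; average speed = 44/15 = 44/15 m/s.

44/15 m/s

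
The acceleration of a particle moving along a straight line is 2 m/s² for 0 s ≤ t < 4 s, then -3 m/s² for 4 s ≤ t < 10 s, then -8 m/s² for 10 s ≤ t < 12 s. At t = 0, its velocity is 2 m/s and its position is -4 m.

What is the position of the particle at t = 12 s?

On each constant-a segment, Δv = aΔt and Δx = v₀Δt + ½aΔt²; chain segment to segment.
0–4 s: v starts 2 m/s; Δx = 2·4 + ½·2·4² = 24 m; v ends 10 m/s.
4–10 s: v starts 10 m/s; Δx = 10·6 + ½·-3·6² = 6 m; v ends -8 m/s.
10–12 s: v starts -8 m/s; Δx = -8·2 + ½·-8·2² = -32 m; v ends -24 m/s.
x(12) = -4 + Σ Δx = -6 m.

-6 m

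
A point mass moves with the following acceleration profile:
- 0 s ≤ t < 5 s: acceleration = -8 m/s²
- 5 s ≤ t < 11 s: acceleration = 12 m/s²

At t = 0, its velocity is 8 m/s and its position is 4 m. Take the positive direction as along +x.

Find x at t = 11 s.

-32 m

On each constant-a segment, Δv = aΔt and Δx = v₀Δt + ½aΔt²; chain segment to segment.
0–5 s: v starts 8 m/s; Δx = 8·5 + ½·-8·5² = -60 m; v ends -32 m/s.
5–11 s: v starts -32 m/s; Δx = -32·6 + ½·12·6² = 24 m; v ends 40 m/s.
x(11) = 4 + Σ Δx = -32 m.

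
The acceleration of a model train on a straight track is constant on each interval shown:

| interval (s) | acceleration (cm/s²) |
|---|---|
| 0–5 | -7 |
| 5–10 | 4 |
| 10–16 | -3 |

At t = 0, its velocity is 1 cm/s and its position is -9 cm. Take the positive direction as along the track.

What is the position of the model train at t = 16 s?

On each constant-a segment, Δv = aΔt and Δx = v₀Δt + ½aΔt²; chain segment to segment.
0–5 s: v starts 1 cm/s; Δx = 1·5 + ½·-7·5² = -82.5 cm; v ends -34 cm/s.
5–10 s: v starts -34 cm/s; Δx = -34·5 + ½·4·5² = -120 cm; v ends -14 cm/s.
10–16 s: v starts -14 cm/s; Δx = -14·6 + ½·-3·6² = -138 cm; v ends -32 cm/s.
x(16) = -9 + Σ Δx = -349.5 cm.

-349.5 cm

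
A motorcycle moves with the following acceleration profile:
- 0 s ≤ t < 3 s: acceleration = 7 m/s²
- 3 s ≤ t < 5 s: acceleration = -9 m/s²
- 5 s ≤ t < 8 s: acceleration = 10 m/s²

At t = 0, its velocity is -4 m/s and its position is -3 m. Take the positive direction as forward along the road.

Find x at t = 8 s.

On each constant-a segment, Δv = aΔt and Δx = v₀Δt + ½aΔt²; chain segment to segment.
0–3 s: v starts -4 m/s; Δx = -4·3 + ½·7·3² = 19.5 m; v ends 17 m/s.
3–5 s: v starts 17 m/s; Δx = 17·2 + ½·-9·2² = 16 m; v ends -1 m/s.
5–8 s: v starts -1 m/s; Δx = -1·3 + ½·10·3² = 42 m; v ends 29 m/s.
x(8) = -3 + Σ Δx = 74.5 m.

74.5 m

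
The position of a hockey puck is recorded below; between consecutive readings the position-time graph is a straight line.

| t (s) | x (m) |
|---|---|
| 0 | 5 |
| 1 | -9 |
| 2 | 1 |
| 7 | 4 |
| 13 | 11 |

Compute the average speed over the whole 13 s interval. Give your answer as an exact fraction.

34/13 m/s

Average speed = (total path length)/(elapsed time); on a piecewise-linear x-t graph the path length is Σ|Δx|.
0–1 s: |Δx| = |-9 − 5| = 14 m
1–2 s: |Δx| = |1 − -9| = 10 m
2–7 s: |Δx| = |4 − 1| = 3 m
7–13 s: |Δx| = |11 − 4| = 7 m
Total path = 34 m; average speed = 34/13 = 34/13 m/s.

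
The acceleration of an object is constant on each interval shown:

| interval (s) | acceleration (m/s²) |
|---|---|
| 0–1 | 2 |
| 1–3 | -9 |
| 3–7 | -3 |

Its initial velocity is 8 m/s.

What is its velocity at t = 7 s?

-20 m/s

Δv equals the area under the a-t graph; then v = v₀ + Δv.
0–1 s: 2 × 1 = 2 m/s
1–3 s: -9 × 2 = -18 m/s
3–7 s: -3 × 4 = -12 m/s
Δv = -28 m/s, so v(7) = 8 + (-28) = -20 m/s.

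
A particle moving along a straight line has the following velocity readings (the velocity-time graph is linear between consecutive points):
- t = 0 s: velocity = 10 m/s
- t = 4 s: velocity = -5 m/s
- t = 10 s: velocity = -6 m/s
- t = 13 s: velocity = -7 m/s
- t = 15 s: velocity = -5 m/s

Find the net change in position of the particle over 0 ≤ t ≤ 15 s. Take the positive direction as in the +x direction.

Displacement is the signed area under the v-t curve.
0–4 s: ½(10 + -5)(4) = 10 m
4–10 s: ½(-5 + -6)(6) = -33 m
10–13 s: ½(-6 + -7)(3) = -19.5 m
13–15 s: ½(-7 + -5)(2) = -12 m
Net displacement = -54.5 m

-54.5 m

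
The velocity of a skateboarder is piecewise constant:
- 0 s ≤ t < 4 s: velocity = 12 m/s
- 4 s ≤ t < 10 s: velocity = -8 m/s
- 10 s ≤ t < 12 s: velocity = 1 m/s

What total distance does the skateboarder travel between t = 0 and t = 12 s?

98 m

Distance (not displacement) is the total path length: add the absolute areas under v-t.
0–4 s: |12| × 4 = 48 m
4–10 s: |-8| × 6 = 48 m
10–12 s: |1| × 2 = 2 m
Total distance = 98 m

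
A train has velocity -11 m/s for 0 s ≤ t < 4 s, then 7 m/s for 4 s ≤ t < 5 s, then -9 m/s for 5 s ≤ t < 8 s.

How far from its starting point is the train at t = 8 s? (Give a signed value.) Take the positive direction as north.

Displacement is the signed area under the v-t curve.
0–4 s: -11 × 4 = -44 m
4–5 s: 7 × 1 = 7 m
5–8 s: -9 × 3 = -27 m
Net displacement = -64 m

-64 m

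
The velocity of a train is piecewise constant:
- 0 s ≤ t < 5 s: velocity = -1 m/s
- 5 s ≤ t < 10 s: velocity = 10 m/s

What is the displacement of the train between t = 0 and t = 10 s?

Net displacement equals the area under the velocity-time graph (areas below the axis count negative).
0–5 s: -1 × 5 = -5 m
5–10 s: 10 × 5 = 50 m
Net displacement = 45 m

45 m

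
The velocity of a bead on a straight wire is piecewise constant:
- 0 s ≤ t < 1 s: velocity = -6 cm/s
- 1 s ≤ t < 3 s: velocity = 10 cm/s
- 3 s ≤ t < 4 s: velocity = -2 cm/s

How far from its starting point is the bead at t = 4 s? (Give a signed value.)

Net displacement equals the area under the velocity-time graph (areas below the axis count negative).
0–1 s: -6 × 1 = -6 cm
1–3 s: 10 × 2 = 20 cm
3–4 s: -2 × 1 = -2 cm
Net displacement = 12 cm

12 cm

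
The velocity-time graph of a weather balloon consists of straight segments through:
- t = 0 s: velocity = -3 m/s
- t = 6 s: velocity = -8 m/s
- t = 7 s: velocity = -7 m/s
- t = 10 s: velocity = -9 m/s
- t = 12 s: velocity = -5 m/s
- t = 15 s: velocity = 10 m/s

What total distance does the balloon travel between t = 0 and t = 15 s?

Total distance travelled is ∫|v| dt — sum the magnitudes of each area piece.
0–6 s: |½(-3 + -8)(6)| = 33 m
6–7 s: |½(-8 + -7)(1)| = 7.5 m
7–10 s: |½(-7 + -9)(3)| = 24 m
10–12 s: |½(-9 + -5)(2)| = 14 m
12–15 s: v = 0 at t = 13 s; triangle areas 2.5 + 10 = 12.5 m
Total distance = 91 m

91 m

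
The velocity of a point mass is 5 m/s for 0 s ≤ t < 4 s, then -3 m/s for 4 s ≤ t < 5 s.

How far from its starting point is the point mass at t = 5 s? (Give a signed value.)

Displacement is the signed area under the v-t curve.
0–4 s: 5 × 4 = 20 m
4–5 s: -3 × 1 = -3 m
Net displacement = 17 m

17 m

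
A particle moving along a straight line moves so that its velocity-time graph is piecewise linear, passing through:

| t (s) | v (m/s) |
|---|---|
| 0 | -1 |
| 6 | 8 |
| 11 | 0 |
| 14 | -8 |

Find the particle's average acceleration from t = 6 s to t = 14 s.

-2 m/s²

Average acceleration = Δv/Δt = (-8 − 8)/(14 − 6) = -2 m/s².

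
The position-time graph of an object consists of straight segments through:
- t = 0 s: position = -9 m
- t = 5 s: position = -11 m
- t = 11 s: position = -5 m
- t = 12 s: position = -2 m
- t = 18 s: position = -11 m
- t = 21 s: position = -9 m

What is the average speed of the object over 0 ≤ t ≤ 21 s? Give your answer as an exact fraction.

Average speed = (total path length)/(elapsed time); on a piecewise-linear x-t graph the path length is Σ|Δx|.
0–5 s: |Δx| = |-11 − -9| = 2 m
5–11 s: |Δx| = |-5 − -11| = 6 m
11–12 s: |Δx| = |-2 − -5| = 3 m
12–18 s: |Δx| = |-11 − -2| = 9 m
18–21 s: |Δx| = |-9 − -11| = 2 m
Total path = 22 m; average speed = 22/21 = 22/21 m/s.

22/21 m/s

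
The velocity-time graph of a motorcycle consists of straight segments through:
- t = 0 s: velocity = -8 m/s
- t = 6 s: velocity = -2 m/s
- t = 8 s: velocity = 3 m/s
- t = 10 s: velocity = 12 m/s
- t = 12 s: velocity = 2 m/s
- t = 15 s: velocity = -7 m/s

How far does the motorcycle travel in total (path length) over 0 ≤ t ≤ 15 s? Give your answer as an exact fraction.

2113/30 m

Distance (not displacement) is the total path length: add the absolute areas under v-t.
0–6 s: |½(-8 + -2)(6)| = 30 m
6–8 s: v = 0 at t = 6.8 s; triangle areas 0.8 + 1.8 = 2.6 m
8–10 s: |½(3 + 12)(2)| = 15 m
10–12 s: |½(12 + 2)(2)| = 14 m
12–15 s: v = 0 at t = 38/3 s; triangle areas 2/3 + 49/6 = 53/6 m
Total distance = 2113/30 m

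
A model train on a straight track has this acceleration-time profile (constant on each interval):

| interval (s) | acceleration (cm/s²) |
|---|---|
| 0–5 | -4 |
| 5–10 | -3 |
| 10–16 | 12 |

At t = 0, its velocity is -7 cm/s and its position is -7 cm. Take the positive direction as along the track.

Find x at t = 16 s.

On each constant-a segment, Δv = aΔt and Δx = v₀Δt + ½aΔt²; chain segment to segment.
0–5 s: v starts -7 cm/s; Δx = -7·5 + ½·-4·5² = -85 cm; v ends -27 cm/s.
5–10 s: v starts -27 cm/s; Δx = -27·5 + ½·-3·5² = -172.5 cm; v ends -42 cm/s.
10–16 s: v starts -42 cm/s; Δx = -42·6 + ½·12·6² = -36 cm; v ends 30 cm/s.
x(16) = -7 + Σ Δx = -300.5 cm.

-300.5 cm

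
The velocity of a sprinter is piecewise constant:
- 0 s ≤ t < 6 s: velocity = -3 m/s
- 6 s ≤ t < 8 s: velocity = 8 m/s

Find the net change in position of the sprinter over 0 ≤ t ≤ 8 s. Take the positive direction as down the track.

-2 m

Net displacement equals the area under the velocity-time graph (areas below the axis count negative).
0–6 s: -3 × 6 = -18 m
6–8 s: 8 × 2 = 16 m
Net displacement = -2 m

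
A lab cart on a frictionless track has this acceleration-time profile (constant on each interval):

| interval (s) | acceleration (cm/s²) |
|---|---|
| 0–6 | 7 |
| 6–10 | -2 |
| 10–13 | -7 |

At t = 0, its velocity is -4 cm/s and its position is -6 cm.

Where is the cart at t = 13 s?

On each constant-a segment, Δv = aΔt and Δx = v₀Δt + ½aΔt²; chain segment to segment.
0–6 s: v starts -4 cm/s; Δx = -4·6 + ½·7·6² = 102 cm; v ends 38 cm/s.
6–10 s: v starts 38 cm/s; Δx = 38·4 + ½·-2·4² = 136 cm; v ends 30 cm/s.
10–13 s: v starts 30 cm/s; Δx = 30·3 + ½·-7·3² = 58.5 cm; v ends 9 cm/s.
x(13) = -6 + Σ Δx = 290.5 cm.

290.5 cm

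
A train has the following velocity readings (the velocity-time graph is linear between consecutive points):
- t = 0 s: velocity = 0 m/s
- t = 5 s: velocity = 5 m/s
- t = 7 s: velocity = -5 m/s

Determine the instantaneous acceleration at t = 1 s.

Acceleration is the slope of the v-t graph on 0–5 s: (5 − 0)/(5 − 0) = 1 m/s².

1 m/s²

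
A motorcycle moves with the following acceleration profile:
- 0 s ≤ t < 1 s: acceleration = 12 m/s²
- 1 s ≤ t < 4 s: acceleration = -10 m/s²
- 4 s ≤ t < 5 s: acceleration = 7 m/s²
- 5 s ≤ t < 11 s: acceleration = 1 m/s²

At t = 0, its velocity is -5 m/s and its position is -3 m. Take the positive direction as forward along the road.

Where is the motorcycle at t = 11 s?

-123.5 m

On each constant-a segment, Δv = aΔt and Δx = v₀Δt + ½aΔt²; chain segment to segment.
0–1 s: v starts -5 m/s; Δx = -5·1 + ½·12·1² = 1 m; v ends 7 m/s.
1–4 s: v starts 7 m/s; Δx = 7·3 + ½·-10·3² = -24 m; v ends -23 m/s.
4–5 s: v starts -23 m/s; Δx = -23·1 + ½·7·1² = -19.5 m; v ends -16 m/s.
5–11 s: v starts -16 m/s; Δx = -16·6 + ½·1·6² = -78 m; v ends -10 m/s.
x(11) = -3 + Σ Δx = -123.5 m.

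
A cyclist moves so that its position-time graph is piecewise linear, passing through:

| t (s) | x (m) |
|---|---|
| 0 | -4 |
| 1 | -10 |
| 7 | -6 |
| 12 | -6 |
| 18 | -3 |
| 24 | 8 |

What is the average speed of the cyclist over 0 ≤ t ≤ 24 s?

Average speed = (total path length)/(elapsed time); on a piecewise-linear x-t graph the path length is Σ|Δx|.
0–1 s: |Δx| = |-10 − -4| = 6 m
1–7 s: |Δx| = |-6 − -10| = 4 m
7–12 s: |Δx| = |-6 − -6| = 0 m
12–18 s: |Δx| = |-3 − -6| = 3 m
18–24 s: |Δx| = |8 − -3| = 11 m
Total path = 24 m; average speed = 24/24 = 1 m/s.

1 m/s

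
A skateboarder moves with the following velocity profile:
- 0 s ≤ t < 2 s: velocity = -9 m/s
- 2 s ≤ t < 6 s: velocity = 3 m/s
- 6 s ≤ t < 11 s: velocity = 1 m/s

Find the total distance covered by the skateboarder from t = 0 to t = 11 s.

35 m

Total distance travelled is ∫|v| dt — sum the magnitudes of each area piece.
0–2 s: |-9| × 2 = 18 m
2–6 s: |3| × 4 = 12 m
6–11 s: |1| × 5 = 5 m
Total distance = 35 m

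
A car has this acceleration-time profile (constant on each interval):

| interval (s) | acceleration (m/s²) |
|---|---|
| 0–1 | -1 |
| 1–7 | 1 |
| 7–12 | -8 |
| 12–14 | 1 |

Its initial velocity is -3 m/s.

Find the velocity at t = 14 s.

Δv equals the area under the a-t graph; then v = v₀ + Δv.
0–1 s: -1 × 1 = -1 m/s
1–7 s: 1 × 6 = 6 m/s
7–12 s: -8 × 5 = -40 m/s
12–14 s: 1 × 2 = 2 m/s
Δv = -33 m/s, so v(14) = -3 + (-33) = -36 m/s.

-36 m/s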